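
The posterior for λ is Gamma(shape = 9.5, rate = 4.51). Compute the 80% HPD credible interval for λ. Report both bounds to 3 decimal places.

[1.167, 2.849]

The posterior is unimodal and skewed, so the HPD interval has equal density at both endpoints and is the shortest 80% interval.
Solving f(1.167) = f(2.849) with F(2.849) − F(1.167) = 0.80 gives [1.167, 2.849].
For comparison, the equal-tailed interval is [1.292, 3.016]; the HPD is narrower and shifted toward the mode.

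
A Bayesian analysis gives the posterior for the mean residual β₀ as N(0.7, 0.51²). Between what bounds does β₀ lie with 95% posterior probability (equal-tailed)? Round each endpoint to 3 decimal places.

[-0.300, 1.700]

The posterior is symmetric, so the 95% equal-tailed interval is β₀ = 0.7 ± z·0.51 with z = 1.960.
Half-width: 1.960 × 0.51 = 1.000.
0.7 − 1.000 = -0.300; 0.7 + 1.000 = 1.700.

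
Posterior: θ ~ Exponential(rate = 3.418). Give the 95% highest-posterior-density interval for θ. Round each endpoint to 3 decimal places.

The exponential density is strictly decreasing on [0, ∞), so the HPD interval is anchored at 0: [0, q] with P(θ ≤ q) = 0.95.
q = −ln(1 − 0.95) / 3.418 = 2.9957 / 3.418 = 0.876.

[0.000, 0.876]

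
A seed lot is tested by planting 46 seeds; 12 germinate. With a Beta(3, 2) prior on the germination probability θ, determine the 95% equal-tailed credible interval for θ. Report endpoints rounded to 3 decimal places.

[0.179, 0.425]

Posterior: Beta(3+12, 2+34) = Beta(15, 36).
Equal-tailed 95% interval: the 0.025 and 0.975 quantiles of Beta(15, 36).
Posterior mean ≈ 0.294, SD ≈ 0.063; a Normal approximation gives roughly [0.170, 0.418].
Exact: F⁻¹(0.025) = 0.179; F⁻¹(0.975) = 0.425.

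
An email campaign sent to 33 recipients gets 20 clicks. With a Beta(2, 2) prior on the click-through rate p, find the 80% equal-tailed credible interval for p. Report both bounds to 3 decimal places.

Posterior: Beta(2+20, 2+13) = Beta(22, 15).
Equal-tailed 80% interval: the 0.1 and 0.9 quantiles of Beta(22, 15).
Posterior mean ≈ 0.595, SD ≈ 0.080; a Normal approximation gives roughly [0.493, 0.697].
Exact: F⁻¹(0.1) = 0.491; F⁻¹(0.9) = 0.696.

[0.491, 0.696]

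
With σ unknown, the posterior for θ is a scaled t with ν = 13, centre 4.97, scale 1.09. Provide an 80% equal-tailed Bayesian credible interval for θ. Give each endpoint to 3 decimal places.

The t_13 distribution is symmetric; the 80% interval is 4.97 ± t·1.09 with t_{0.9,13} = 1.350.
Half-width: 1.350 × 1.09 = 1.472.
4.97 − 1.472 = 3.498; 4.97 + 1.472 = 6.442.

[3.498, 6.442]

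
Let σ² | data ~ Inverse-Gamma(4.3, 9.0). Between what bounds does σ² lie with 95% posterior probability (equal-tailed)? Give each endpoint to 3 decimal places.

Inverse-Gamma(4.3, 9.0) quantiles: F⁻¹(0.025) and F⁻¹(0.975).
Equivalently, 1/σ² ~ Gamma(4.3, rate = 9.0); invert its 0.975 and 0.025 quantiles.
Posterior mean ≈ 2.727, SD ≈ 1.798; a Normal approximation gives roughly [-0.797, 6.252].
Exact: lower = 0.977; upper = 7.232.

[0.977, 7.232]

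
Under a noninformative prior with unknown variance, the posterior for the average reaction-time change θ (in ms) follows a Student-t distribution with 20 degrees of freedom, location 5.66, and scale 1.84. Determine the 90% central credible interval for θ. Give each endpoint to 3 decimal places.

[2.487, 8.833]

The t_20 distribution is symmetric; the 90% interval is 5.66 ± t·1.84 with t_{0.95,20} = 1.725.
Half-width: 1.725 × 1.84 = 3.173.
5.66 − 3.173 = 2.487; 5.66 + 3.173 = 8.833.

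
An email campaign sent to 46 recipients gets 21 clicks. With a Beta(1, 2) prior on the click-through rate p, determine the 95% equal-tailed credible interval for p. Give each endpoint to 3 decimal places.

Posterior: Beta(1+21, 2+25) = Beta(22, 27).
Equal-tailed 95% interval: the 0.025 and 0.975 quantiles of Beta(22, 27).
Posterior mean ≈ 0.449, SD ≈ 0.070; a Normal approximation gives roughly [0.311, 0.587].
Exact: F⁻¹(0.025) = 0.314; F⁻¹(0.975) = 0.588.

[0.314, 0.588]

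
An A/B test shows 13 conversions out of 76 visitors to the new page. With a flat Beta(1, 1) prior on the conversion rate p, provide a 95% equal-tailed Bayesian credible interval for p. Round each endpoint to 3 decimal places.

Posterior: Beta(1+13, 1+63) = Beta(14, 64).
Equal-tailed 95% interval: the 0.025 and 0.975 quantiles of Beta(14, 64).
Posterior mean ≈ 0.179, SD ≈ 0.043; a Normal approximation gives roughly [0.095, 0.264].
Exact: F⁻¹(0.025) = 0.103; F⁻¹(0.975) = 0.271.

[0.103, 0.271]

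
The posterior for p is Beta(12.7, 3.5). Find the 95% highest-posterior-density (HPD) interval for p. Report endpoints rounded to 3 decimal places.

[0.590, 0.958]

The posterior is unimodal and skewed, so the HPD interval has equal density at both endpoints and is the shortest 95% interval.
Solving f(0.590) = f(0.958) with F(0.958) − F(0.590) = 0.95 gives [0.590, 0.958].
For comparison, the equal-tailed interval is [0.561, 0.941]; the HPD is narrower and shifted toward the mode.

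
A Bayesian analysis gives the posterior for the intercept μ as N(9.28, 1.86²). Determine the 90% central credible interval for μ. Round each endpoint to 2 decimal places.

[6.22, 12.34]

The posterior is symmetric, so the 90% equal-tailed interval is μ = 9.28 ± z·1.86 with z = 1.645.
Half-width: 1.645 × 1.86 = 3.06.
9.28 − 3.06 = 6.22; 9.28 + 3.06 = 12.34.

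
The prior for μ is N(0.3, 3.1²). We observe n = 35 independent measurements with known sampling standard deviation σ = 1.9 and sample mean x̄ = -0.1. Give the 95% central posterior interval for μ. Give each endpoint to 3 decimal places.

[-0.722, 0.530]

Posterior precision = 1/3.1² + 35/1.9² = 0.1041 + 9.6953 = 9.7993, so posterior SD = 0.3194.
Posterior mean = (0.3/3.1² + 35·-0.1/1.9²) / 9.7993 = -0.0958.
Interval: -0.0958 ± 1.960 × 0.3194 → [-0.722, 0.530].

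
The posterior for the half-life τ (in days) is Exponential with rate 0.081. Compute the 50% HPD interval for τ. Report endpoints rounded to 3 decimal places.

[0.000, 8.557]

The exponential density is strictly decreasing on [0, ∞), so the HPD interval is anchored at 0: [0, q] with P(τ ≤ q) = 0.50.
q = −ln(1 − 0.50) / 0.081 = 0.6931 / 0.081 = 8.557.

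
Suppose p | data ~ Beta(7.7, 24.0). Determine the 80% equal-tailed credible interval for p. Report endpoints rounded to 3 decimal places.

Posterior: Beta(7.7, 24.0).
Equal-tailed 80% interval: the 0.1 and 0.9 quantiles of Beta(7.7, 24.0).
Posterior mean ≈ 0.243, SD ≈ 0.075; a Normal approximation gives roughly [0.147, 0.339].
Exact: F⁻¹(0.1) = 0.150; F⁻¹(0.9) = 0.343.

[0.150, 0.343]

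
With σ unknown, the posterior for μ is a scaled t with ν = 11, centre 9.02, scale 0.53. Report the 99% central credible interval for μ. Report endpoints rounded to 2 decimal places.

The t_11 distribution is symmetric; the 99% interval is 9.02 ± t·0.53 with t_{0.995,11} = 3.106.
Half-width: 3.106 × 0.53 = 1.65.
9.02 − 1.65 = 7.37; 9.02 + 1.65 = 10.67.

[7.37, 10.67]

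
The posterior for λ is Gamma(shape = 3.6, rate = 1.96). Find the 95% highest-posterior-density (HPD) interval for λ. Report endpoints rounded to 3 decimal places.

The posterior is unimodal and skewed, so the HPD interval has equal density at both endpoints and is the shortest 95% interval.
Solving f(0.274) = f(3.744) with F(3.744) − F(0.274) = 0.95 gives [0.274, 3.744].
For comparison, the equal-tailed interval is [0.455, 4.163]; the HPD is narrower and shifted toward the mode.

[0.274, 3.744]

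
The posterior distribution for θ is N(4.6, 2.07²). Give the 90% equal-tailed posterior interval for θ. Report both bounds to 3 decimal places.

[1.195, 8.005]

The posterior is symmetric, so the 90% equal-tailed interval is θ = 4.6 ± z·2.07 with z = 1.645.
Half-width: 1.645 × 2.07 = 3.405.
4.6 − 3.405 = 1.195; 4.6 + 3.405 = 8.005.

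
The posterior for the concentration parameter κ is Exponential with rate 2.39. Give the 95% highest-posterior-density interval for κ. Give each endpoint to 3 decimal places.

The exponential density is strictly decreasing on [0, ∞), so the HPD interval is anchored at 0: [0, q] with P(κ ≤ q) = 0.95.
q = −ln(1 − 0.95) / 2.39 = 2.9957 / 2.39 = 1.253.

[0.000, 1.253]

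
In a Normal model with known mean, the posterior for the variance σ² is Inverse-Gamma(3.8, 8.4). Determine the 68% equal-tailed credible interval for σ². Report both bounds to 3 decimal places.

Inverse-Gamma(3.8, 8.4) quantiles: F⁻¹(0.16) and F⁻¹(0.84).
Equivalently, 1/σ² ~ Gamma(3.8, rate = 8.4); invert its 0.84 and 0.16 quantiles.
Posterior mean ≈ 3.000, SD ≈ 2.236; a Normal approximation gives roughly [0.776, 5.224].
Exact: lower = 1.486; upper = 4.318.

[1.486, 4.318]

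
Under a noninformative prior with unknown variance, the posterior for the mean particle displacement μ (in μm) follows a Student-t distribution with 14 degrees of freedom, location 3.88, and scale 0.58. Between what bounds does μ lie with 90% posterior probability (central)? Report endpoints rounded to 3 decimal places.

The t_14 distribution is symmetric; the 90% interval is 3.88 ± t·0.58 with t_{0.95,14} = 1.761.
Half-width: 1.761 × 0.58 = 1.022.
3.88 − 1.022 = 2.858; 3.88 + 1.022 = 4.902.

[2.858, 4.902]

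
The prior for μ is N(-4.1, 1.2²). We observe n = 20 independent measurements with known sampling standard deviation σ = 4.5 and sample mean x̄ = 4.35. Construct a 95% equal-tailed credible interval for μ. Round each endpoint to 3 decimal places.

[-0.650, 2.373]

Posterior precision = 1/1.2² + 20/4.5² = 0.6944 + 0.9877 = 1.6821, so posterior SD = 0.7710.
Posterior mean = (-4.1/1.2² + 20·4.35/4.5²) / 1.6821 = 0.8615.
Interval: 0.8615 ± 1.960 × 0.7710 → [-0.650, 2.373].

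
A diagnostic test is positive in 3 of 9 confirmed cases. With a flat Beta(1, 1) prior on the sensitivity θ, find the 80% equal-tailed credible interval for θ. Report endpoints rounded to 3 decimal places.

[0.188, 0.552]

Posterior: Beta(1+3, 1+6) = Beta(4, 7).
Equal-tailed 80% interval: the 0.1 and 0.9 quantiles of Beta(4, 7).
Posterior mean ≈ 0.364, SD ≈ 0.139; a Normal approximation gives roughly [0.186, 0.542].
Exact: F⁻¹(0.1) = 0.188; F⁻¹(0.9) = 0.552.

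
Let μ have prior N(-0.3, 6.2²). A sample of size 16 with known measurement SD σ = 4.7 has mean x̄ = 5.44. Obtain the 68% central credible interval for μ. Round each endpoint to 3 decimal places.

[4.093, 6.389]

Posterior precision = 1/6.2² + 16/4.7² = 0.0260 + 0.7243 = 0.7503, so posterior SD = 1.1545.
Posterior mean = (-0.3/6.2² + 16·5.44/4.7²) / 0.7503 = 5.2410.
Interval: 5.2410 ± 0.994 × 1.1545 → [4.093, 6.389].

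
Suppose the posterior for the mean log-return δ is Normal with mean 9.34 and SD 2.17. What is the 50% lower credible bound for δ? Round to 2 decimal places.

Need L with P(δ ≥ L) = 0.50: L = 9.34 − z_{0.5}·2.17.
z = 0.000; L = 9.34 − 0.000 × 2.17 = 9.34.

9.34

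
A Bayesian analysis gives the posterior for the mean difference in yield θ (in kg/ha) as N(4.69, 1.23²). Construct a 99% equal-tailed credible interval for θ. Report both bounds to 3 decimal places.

The posterior is symmetric, so the 99% equal-tailed interval is θ = 4.69 ± z·1.23 with z = 2.576.
Half-width: 2.576 × 1.23 = 3.168.
4.69 − 3.168 = 1.522; 4.69 + 3.168 = 7.858.

[1.522, 7.858]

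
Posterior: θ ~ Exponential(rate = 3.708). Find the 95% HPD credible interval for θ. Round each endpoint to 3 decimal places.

The exponential density is strictly decreasing on [0, ∞), so the HPD interval is anchored at 0: [0, q] with P(θ ≤ q) = 0.95.
q = −ln(1 − 0.95) / 3.708 = 2.9957 / 3.708 = 0.808.

[0.000, 0.808]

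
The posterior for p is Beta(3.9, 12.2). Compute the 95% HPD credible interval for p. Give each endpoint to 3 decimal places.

[0.057, 0.445]

The posterior is unimodal and skewed, so the HPD interval has equal density at both endpoints and is the shortest 95% interval.
Solving f(0.057) = f(0.445) with F(0.445) − F(0.057) = 0.95 gives [0.057, 0.445].
For comparison, the equal-tailed interval is [0.074, 0.471]; the HPD is narrower and shifted toward the mode.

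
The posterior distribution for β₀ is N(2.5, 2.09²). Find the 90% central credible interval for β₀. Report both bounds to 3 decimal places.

The posterior is symmetric, so the 90% equal-tailed interval is β₀ = 2.5 ± z·2.09 with z = 1.645.
Half-width: 1.645 × 2.09 = 3.438.
2.5 − 3.438 = -0.938; 2.5 + 3.438 = 5.938.

[-0.938, 5.938]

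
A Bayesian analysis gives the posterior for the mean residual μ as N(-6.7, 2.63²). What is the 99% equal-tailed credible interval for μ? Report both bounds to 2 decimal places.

The posterior is symmetric, so the 99% equal-tailed interval is μ = -6.7 ± z·2.63 with z = 2.576.
Half-width: 2.576 × 2.63 = 6.77.
-6.7 − 6.77 = -13.47; -6.7 + 6.77 = 0.07.

[-13.47, 0.07]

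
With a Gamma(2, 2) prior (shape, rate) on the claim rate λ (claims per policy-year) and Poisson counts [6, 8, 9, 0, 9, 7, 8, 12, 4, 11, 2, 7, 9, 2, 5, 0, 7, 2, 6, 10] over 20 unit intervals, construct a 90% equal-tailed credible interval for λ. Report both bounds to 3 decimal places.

[4.915, 6.592]

Posterior: Gamma(2+124, 2+20) = Gamma(126, 22) (shape, rate).
Equal-tailed 90% interval: Gamma(126, 22) quantiles at 0.05 and 0.95.
Posterior mean ≈ 5.727, SD ≈ 0.510; a Normal approximation gives roughly [4.888, 6.567].
Exact: lower = 4.915; upper = 6.592.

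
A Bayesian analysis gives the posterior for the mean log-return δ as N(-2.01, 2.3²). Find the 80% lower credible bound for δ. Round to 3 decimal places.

-3.946

Need L with P(δ ≥ L) = 0.80: L = -2.01 − z_{0.2}·2.3.
z = 0.842; L = -2.01 − 0.842 × 2.3 = -3.946.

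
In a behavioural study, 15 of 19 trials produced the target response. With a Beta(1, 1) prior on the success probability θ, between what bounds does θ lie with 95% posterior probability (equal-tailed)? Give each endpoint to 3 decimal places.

[0.563, 0.913]

Posterior: Beta(1+15, 1+4) = Beta(16, 5).
Equal-tailed 95% interval: the 0.025 and 0.975 quantiles of Beta(16, 5).
Posterior mean ≈ 0.762, SD ≈ 0.091; a Normal approximation gives roughly [0.584, 0.940].
Exact: F⁻¹(0.025) = 0.563; F⁻¹(0.975) = 0.913.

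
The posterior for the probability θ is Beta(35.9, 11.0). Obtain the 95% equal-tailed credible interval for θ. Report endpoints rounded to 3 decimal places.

[0.636, 0.874]

Posterior: Beta(35.9, 11.0).
Equal-tailed 95% interval: the 0.025 and 0.975 quantiles of Beta(35.9, 11.0).
Posterior mean ≈ 0.765, SD ≈ 0.061; a Normal approximation gives roughly [0.645, 0.885].
Exact: F⁻¹(0.025) = 0.636; F⁻¹(0.975) = 0.874.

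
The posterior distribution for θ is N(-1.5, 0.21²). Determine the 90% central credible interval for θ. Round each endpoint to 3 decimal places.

The posterior is symmetric, so the 90% equal-tailed interval is θ = -1.5 ± z·0.21 with z = 1.645.
Half-width: 1.645 × 0.21 = 0.345.
-1.5 − 0.345 = -1.845; -1.5 + 0.345 = -1.155.

[-1.845, -1.155]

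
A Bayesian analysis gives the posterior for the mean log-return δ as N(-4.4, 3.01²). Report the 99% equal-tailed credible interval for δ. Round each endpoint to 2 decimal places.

[-12.15, 3.35]

The posterior is symmetric, so the 99% equal-tailed interval is δ = -4.4 ± z·3.01 with z = 2.576.
Half-width: 2.576 × 3.01 = 7.75.
-4.4 − 7.75 = -12.15; -4.4 + 7.75 = 3.35.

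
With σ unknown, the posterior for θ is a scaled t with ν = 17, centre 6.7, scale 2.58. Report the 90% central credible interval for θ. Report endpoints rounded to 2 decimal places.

The t_17 distribution is symmetric; the 90% interval is 6.7 ± t·2.58 with t_{0.95,17} = 1.740.
Half-width: 1.740 × 2.58 = 4.49.
6.7 − 4.49 = 2.21; 6.7 + 4.49 = 11.19.

[2.21, 11.19]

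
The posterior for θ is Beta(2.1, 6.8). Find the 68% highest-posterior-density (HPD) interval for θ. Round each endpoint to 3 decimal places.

[0.059, 0.315]

The posterior is unimodal and skewed, so the HPD interval has equal density at both endpoints and is the shortest 68% interval.
Solving f(0.059) = f(0.315) with F(0.315) − F(0.059) = 0.68 gives [0.059, 0.315].
For comparison, the equal-tailed interval is [0.100, 0.374]; the HPD is narrower and shifted toward the mode.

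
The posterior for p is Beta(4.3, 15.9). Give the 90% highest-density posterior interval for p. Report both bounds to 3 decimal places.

[0.069, 0.351]

The posterior is unimodal and skewed, so the HPD interval has equal density at both endpoints and is the shortest 90% interval.
Solving f(0.069) = f(0.351) with F(0.351) − F(0.069) = 0.90 gives [0.069, 0.351].
For comparison, the equal-tailed interval is [0.084, 0.374]; the HPD is narrower and shifted toward the mode.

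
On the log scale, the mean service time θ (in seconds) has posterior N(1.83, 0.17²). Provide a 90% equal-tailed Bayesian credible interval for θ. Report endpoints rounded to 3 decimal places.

On the log scale the 90% interval is 1.83 ± 1.645 × 0.17 = [1.5504, 2.1096].
Exponentiate: [e^1.5504, e^2.1096] = [4.713, 8.245].

[4.713, 8.245]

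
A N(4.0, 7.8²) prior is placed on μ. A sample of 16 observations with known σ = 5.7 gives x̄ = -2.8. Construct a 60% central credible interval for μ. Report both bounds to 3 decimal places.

[-3.760, -1.401]

Posterior precision = 1/7.8² + 16/5.7² = 0.0164 + 0.4925 = 0.5089, so posterior SD = 1.4018.
Posterior mean = (4.0/7.8² + 16·-2.8/5.7²) / 0.5089 = -2.5804.
Interval: -2.5804 ± 0.842 × 1.4018 → [-3.760, -1.401].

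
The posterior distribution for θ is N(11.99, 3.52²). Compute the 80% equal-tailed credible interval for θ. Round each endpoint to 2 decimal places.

The posterior is symmetric, so the 80% equal-tailed interval is θ = 11.99 ± z·3.52 with z = 1.282.
Half-width: 1.282 × 3.52 = 4.51.
11.99 − 4.51 = 7.48; 11.99 + 4.51 = 16.50.

[7.48, 16.50]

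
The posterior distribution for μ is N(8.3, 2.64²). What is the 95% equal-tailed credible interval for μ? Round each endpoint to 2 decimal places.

The posterior is symmetric, so the 95% equal-tailed interval is μ = 8.3 ± z·2.64 with z = 1.960.
Half-width: 1.960 × 2.64 = 5.17.
8.3 − 5.17 = 3.13; 8.3 + 5.17 = 13.47.

[3.13, 13.47]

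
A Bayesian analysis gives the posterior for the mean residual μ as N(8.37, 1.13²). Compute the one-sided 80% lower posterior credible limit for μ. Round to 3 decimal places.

7.419

Need L with P(μ ≥ L) = 0.80: L = 8.37 − z_{0.2}·1.13.
z = 0.842; L = 8.37 − 0.842 × 1.13 = 7.419.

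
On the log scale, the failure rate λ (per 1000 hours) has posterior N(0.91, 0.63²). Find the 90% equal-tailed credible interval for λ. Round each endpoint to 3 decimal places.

On the log scale the 90% interval is 0.91 ± 1.645 × 0.63 = [-0.1263, 1.9463].
Exponentiate: [e^-0.1263, e^1.9463] = [0.881, 7.002].

[0.881, 7.002]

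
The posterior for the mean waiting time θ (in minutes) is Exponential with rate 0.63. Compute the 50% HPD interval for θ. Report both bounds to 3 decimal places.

The exponential density is strictly decreasing on [0, ∞), so the HPD interval is anchored at 0: [0, q] with P(θ ≤ q) = 0.50.
q = −ln(1 − 0.50) / 0.63 = 0.6931 / 0.63 = 1.100.

[0.000, 1.100]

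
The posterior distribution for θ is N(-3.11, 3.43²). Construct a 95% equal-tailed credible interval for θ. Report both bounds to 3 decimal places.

[-9.833, 3.613]

The posterior is symmetric, so the 95% equal-tailed interval is θ = -3.11 ± z·3.43 with z = 1.960.
Half-width: 1.960 × 3.43 = 6.723.
-3.11 − 6.723 = -9.833; -3.11 + 6.723 = 3.613.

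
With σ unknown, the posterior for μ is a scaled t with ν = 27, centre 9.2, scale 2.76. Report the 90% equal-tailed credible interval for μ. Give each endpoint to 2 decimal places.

[4.50, 13.90]

The t_27 distribution is symmetric; the 90% interval is 9.2 ± t·2.76 with t_{0.95,27} = 1.703.
Half-width: 1.703 × 2.76 = 4.70.
9.2 − 4.70 = 4.50; 9.2 + 4.70 = 13.90.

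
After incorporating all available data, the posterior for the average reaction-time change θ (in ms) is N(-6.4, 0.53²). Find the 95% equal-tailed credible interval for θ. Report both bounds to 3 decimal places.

[-7.439, -5.361]

The posterior is symmetric, so the 95% equal-tailed interval is θ = -6.4 ± z·0.53 with z = 1.960.
Half-width: 1.960 × 0.53 = 1.039.
-6.4 − 1.039 = -7.439; -6.4 + 1.039 = -5.361.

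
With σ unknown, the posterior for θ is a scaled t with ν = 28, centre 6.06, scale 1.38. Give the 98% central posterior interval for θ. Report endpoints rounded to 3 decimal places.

The t_28 distribution is symmetric; the 98% interval is 6.06 ± t·1.38 with t_{0.99,28} = 2.467.
Half-width: 2.467 × 1.38 = 3.405.
6.06 − 3.405 = 2.655; 6.06 + 3.405 = 9.465.

[2.655, 9.465]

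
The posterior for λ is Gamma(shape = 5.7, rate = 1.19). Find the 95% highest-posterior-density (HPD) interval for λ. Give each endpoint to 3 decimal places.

The posterior is unimodal and skewed, so the HPD interval has equal density at both endpoints and is the shortest 95% interval.
Solving f(1.334) = f(8.772) with F(8.772) − F(1.334) = 0.95 gives [1.334, 8.772].
For comparison, the equal-tailed interval is [1.701, 9.449]; the HPD is narrower and shifted toward the mode.

[1.334, 8.772]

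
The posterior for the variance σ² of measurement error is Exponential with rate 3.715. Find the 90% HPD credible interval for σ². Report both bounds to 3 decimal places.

The exponential density is strictly decreasing on [0, ∞), so the HPD interval is anchored at 0: [0, q] with P(σ² ≤ q) = 0.90.
q = −ln(1 − 0.90) / 3.715 = 2.3026 / 3.715 = 0.620.

[0.000, 0.620]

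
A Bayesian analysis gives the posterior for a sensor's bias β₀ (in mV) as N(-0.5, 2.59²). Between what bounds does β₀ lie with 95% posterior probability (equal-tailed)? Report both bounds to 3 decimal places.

[-5.576, 4.576]

The posterior is symmetric, so the 95% equal-tailed interval is β₀ = -0.5 ± z·2.59 with z = 1.960.
Half-width: 1.960 × 2.59 = 5.076.
-0.5 − 5.076 = -5.576; -0.5 + 5.076 = 4.576.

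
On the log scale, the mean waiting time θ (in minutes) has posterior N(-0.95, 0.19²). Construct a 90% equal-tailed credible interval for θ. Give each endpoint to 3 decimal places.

[0.283, 0.529]

On the log scale the 90% interval is -0.95 ± 1.645 × 0.19 = [-1.2625, -0.6375].
Exponentiate: [e^-1.2625, e^-0.6375] = [0.283, 0.529].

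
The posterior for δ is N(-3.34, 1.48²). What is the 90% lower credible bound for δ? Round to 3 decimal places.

-5.237

Need L with P(δ ≥ L) = 0.90: L = -3.34 − z_{0.1}·1.48.
z = 1.282; L = -3.34 − 1.282 × 1.48 = -5.237.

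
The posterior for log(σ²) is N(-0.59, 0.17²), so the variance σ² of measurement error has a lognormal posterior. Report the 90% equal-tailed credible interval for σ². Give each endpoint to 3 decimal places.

On the log scale the 90% interval is -0.59 ± 1.645 × 0.17 = [-0.8696, -0.3104].
Exponentiate: [e^-0.8696, e^-0.3104] = [0.419, 0.733].

[0.419, 0.733]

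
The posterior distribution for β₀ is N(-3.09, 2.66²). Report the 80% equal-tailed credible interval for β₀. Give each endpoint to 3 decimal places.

The posterior is symmetric, so the 80% equal-tailed interval is β₀ = -3.09 ± z·2.66 with z = 1.282.
Half-width: 1.282 × 2.66 = 3.409.
-3.09 − 3.409 = -6.499; -3.09 + 3.409 = 0.319.

[-6.499, 0.319]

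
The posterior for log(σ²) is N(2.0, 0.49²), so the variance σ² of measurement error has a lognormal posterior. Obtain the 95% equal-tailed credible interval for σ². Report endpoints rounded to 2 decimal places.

[2.83, 19.31]

On the log scale the 95% interval is 2.0 ± 1.960 × 0.49 = [1.0396, 2.9604].
Exponentiate: [e^1.0396, e^2.9604] = [2.83, 19.31].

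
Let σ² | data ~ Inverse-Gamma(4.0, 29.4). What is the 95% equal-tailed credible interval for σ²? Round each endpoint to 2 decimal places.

Inverse-Gamma(4.0, 29.4) quantiles: F⁻¹(0.025) and F⁻¹(0.975).
Equivalently, 1/σ² ~ Gamma(4.0, rate = 29.4); invert its 0.975 and 0.025 quantiles.
Posterior mean ≈ 9.80, SD ≈ 6.93; a Normal approximation gives roughly [-3.78, 23.38].
Exact: lower = 3.35; upper = 26.98.

[3.35, 26.98]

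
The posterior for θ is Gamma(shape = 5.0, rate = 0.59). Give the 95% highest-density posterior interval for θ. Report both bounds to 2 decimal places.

[2.05, 15.98]

The posterior is unimodal and skewed, so the HPD interval has equal density at both endpoints and is the shortest 95% interval.
Solving f(2.05) = f(15.98) with F(15.98) − F(2.05) = 0.95 gives [2.05, 15.98].
For comparison, the equal-tailed interval is [2.75, 17.36]; the HPD is narrower and shifted toward the mode.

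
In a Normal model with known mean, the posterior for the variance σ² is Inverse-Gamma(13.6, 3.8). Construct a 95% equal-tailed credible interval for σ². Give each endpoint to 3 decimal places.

[0.175, 0.516]

Inverse-Gamma(13.6, 3.8) quantiles: F⁻¹(0.025) and F⁻¹(0.975).
Equivalently, 1/σ² ~ Gamma(13.6, rate = 3.8); invert its 0.975 and 0.025 quantiles.
Posterior mean ≈ 0.302, SD ≈ 0.089; a Normal approximation gives roughly [0.128, 0.475].
Exact: lower = 0.175; upper = 0.516.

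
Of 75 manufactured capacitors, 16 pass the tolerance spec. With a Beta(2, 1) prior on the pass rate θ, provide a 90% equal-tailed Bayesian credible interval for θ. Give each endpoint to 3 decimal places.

[0.157, 0.313]

Posterior: Beta(2+16, 1+59) = Beta(18, 60).
Equal-tailed 90% interval: the 0.05 and 0.95 quantiles of Beta(18, 60).
Posterior mean ≈ 0.231, SD ≈ 0.047; a Normal approximation gives roughly [0.153, 0.309].
Exact: F⁻¹(0.05) = 0.157; F⁻¹(0.95) = 0.313.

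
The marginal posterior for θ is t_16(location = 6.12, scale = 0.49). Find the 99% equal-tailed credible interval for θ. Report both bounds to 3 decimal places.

The t_16 distribution is symmetric; the 99% interval is 6.12 ± t·0.49 with t_{0.995,16} = 2.921.
Half-width: 2.921 × 0.49 = 1.431.
6.12 − 1.431 = 4.689; 6.12 + 1.431 = 7.551.

[4.689, 7.551]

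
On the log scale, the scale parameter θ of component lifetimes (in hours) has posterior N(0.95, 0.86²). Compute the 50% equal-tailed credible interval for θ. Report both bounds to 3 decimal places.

[1.448, 4.618]

On the log scale the 50% interval is 0.95 ± 0.674 × 0.86 = [0.3699, 1.5301].
Exponentiate: [e^0.3699, e^1.5301] = [1.448, 4.618].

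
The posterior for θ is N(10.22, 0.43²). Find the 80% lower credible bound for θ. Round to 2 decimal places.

Need L with P(θ ≥ L) = 0.80: L = 10.22 − z_{0.2}·0.43.
z = 0.842; L = 10.22 − 0.842 × 0.43 = 9.86.

9.86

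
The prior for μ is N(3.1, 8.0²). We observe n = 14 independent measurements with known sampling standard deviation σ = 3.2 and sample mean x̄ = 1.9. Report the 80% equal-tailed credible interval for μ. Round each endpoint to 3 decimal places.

[0.824, 3.003]

Posterior precision = 1/8.0² + 14/3.2² = 0.0156 + 1.3672 = 1.3828, so posterior SD = 0.8504.
Posterior mean = (3.1/8.0² + 14·1.9/3.2²) / 1.3828 = 1.9136.
Interval: 1.9136 ± 1.282 × 0.8504 → [0.824, 3.003].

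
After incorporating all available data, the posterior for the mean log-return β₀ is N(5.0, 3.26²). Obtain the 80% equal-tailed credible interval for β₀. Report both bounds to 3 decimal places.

The posterior is symmetric, so the 80% equal-tailed interval is β₀ = 5.0 ± z·3.26 with z = 1.282.
Half-width: 1.282 × 3.26 = 4.178.
5.0 − 4.178 = 0.822; 5.0 + 4.178 = 9.178.

[0.822, 9.178]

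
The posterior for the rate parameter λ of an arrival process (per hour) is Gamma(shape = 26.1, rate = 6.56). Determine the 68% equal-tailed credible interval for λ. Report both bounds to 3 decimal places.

[3.209, 4.748]

Posterior: Gamma(shape 26.1, rate 6.56).
Equal-tailed 68% interval: Gamma(26.1, 6.56) quantiles at 0.16 and 0.84.
Posterior mean ≈ 3.979, SD ≈ 0.779; a Normal approximation gives roughly [3.204, 4.753].
Exact: lower = 3.209; upper = 4.748.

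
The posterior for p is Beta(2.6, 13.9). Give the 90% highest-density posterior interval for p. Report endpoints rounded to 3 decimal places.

[0.023, 0.286]

The posterior is unimodal and skewed, so the HPD interval has equal density at both endpoints and is the shortest 90% interval.
Solving f(0.023) = f(0.286) with F(0.286) − F(0.023) = 0.90 gives [0.023, 0.286].
For comparison, the equal-tailed interval is [0.041, 0.322]; the HPD is narrower and shifted toward the mode.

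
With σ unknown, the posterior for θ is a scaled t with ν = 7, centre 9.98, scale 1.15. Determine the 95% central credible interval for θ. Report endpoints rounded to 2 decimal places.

[7.26, 12.70]

The t_7 distribution is symmetric; the 95% interval is 9.98 ± t·1.15 with t_{0.975,7} = 2.365.
Half-width: 2.365 × 1.15 = 2.72.
9.98 − 2.72 = 7.26; 9.98 + 2.72 = 12.70.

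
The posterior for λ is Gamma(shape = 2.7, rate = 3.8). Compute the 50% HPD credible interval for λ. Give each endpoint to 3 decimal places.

The posterior is unimodal and skewed, so the HPD interval has equal density at both endpoints and is the shortest 50% interval.
Solving f(0.246) = f(0.736) with F(0.736) − F(0.246) = 0.50 gives [0.246, 0.736].
For comparison, the equal-tailed interval is [0.393, 0.936]; the HPD is narrower and shifted toward the mode.

[0.246, 0.736]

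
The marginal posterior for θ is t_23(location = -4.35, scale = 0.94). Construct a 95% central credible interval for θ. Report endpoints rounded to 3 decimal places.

[-6.295, -2.405]

The t_23 distribution is symmetric; the 95% interval is -4.35 ± t·0.94 with t_{0.975,23} = 2.069.
Half-width: 2.069 × 0.94 = 1.945.
-4.35 − 1.945 = -6.295; -4.35 + 1.945 = -2.405.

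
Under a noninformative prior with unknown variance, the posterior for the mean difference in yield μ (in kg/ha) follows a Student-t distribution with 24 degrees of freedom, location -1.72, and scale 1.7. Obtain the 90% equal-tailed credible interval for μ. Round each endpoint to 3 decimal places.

[-4.628, 1.188]

The t_24 distribution is symmetric; the 90% interval is -1.72 ± t·1.7 with t_{0.95,24} = 1.711.
Half-width: 1.711 × 1.7 = 2.908.
-1.72 − 2.908 = -4.628; -1.72 + 2.908 = 1.188.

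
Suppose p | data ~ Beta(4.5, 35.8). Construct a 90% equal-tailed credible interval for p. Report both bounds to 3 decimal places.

[0.043, 0.202]

Posterior: Beta(4.5, 35.8).
Equal-tailed 90% interval: the 0.05 and 0.95 quantiles of Beta(4.5, 35.8).
Posterior mean ≈ 0.112, SD ≈ 0.049; a Normal approximation gives roughly [0.031, 0.192].
Exact: F⁻¹(0.05) = 0.043; F⁻¹(0.95) = 0.202.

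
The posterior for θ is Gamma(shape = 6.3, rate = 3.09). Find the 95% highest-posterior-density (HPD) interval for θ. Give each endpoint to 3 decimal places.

The posterior is unimodal and skewed, so the HPD interval has equal density at both endpoints and is the shortest 95% interval.
Solving f(0.625) = f(3.653) with F(3.653) − F(0.625) = 0.95 gives [0.625, 3.653].
For comparison, the equal-tailed interval is [0.771, 3.912]; the HPD is narrower and shifted toward the mode.

[0.625, 3.653]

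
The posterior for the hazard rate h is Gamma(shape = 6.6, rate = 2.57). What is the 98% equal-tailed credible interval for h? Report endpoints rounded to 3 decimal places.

Posterior: Gamma(shape 6.6, rate 2.57).
Equal-tailed 98% interval: Gamma(6.6, 2.57) quantiles at 0.01 and 0.99.
Posterior mean ≈ 2.568, SD ≈ 1.000; a Normal approximation gives roughly [0.243, 4.894].
Exact: lower = 0.820; upper = 5.444.

[0.820, 5.444]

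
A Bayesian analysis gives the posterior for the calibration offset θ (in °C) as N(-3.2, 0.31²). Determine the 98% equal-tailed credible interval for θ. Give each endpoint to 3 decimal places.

[-3.921, -2.479]

The posterior is symmetric, so the 98% equal-tailed interval is θ = -3.2 ± z·0.31 with z = 2.326.
Half-width: 2.326 × 0.31 = 0.721.
-3.2 − 0.721 = -3.921; -3.2 + 0.721 = -2.479.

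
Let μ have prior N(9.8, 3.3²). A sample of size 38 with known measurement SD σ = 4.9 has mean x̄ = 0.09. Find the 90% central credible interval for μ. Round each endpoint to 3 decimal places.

[-0.649, 1.894]

Posterior precision = 1/3.3² + 38/4.9² = 0.0918 + 1.5827 = 1.6745, so posterior SD = 0.7728.
Posterior mean = (9.8/3.3² + 38·0.09/4.9²) / 1.6745 = 0.6225.
Interval: 0.6225 ± 1.645 × 0.7728 → [-0.649, 1.894].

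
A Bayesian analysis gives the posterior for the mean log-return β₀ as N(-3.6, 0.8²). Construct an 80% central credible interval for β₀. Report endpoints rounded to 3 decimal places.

The posterior is symmetric, so the 80% equal-tailed interval is β₀ = -3.6 ± z·0.8 with z = 1.282.
Half-width: 1.282 × 0.8 = 1.025.
-3.6 − 1.025 = -4.625; -3.6 + 1.025 = -2.575.

[-4.625, -2.575]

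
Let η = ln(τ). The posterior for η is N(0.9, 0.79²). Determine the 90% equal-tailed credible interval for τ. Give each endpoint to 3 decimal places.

[0.671, 9.020]

On the log scale the 90% interval is 0.9 ± 1.645 × 0.79 = [-0.3994, 2.1994].
Exponentiate: [e^-0.3994, e^2.1994] = [0.671, 9.020].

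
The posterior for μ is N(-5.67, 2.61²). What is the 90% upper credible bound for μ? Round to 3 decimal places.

Need U with P(μ ≤ U) = 0.90: U = -5.67 + z_{0.1}·2.61.
z = 1.282; U = -5.67 + 1.282 × 2.61 = -2.325.

-2.325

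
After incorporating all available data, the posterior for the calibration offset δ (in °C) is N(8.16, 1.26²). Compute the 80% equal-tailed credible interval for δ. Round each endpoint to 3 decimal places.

[6.545, 9.775]

The posterior is symmetric, so the 80% equal-tailed interval is δ = 8.16 ± z·1.26 with z = 1.282.
Half-width: 1.282 × 1.26 = 1.615.
8.16 − 1.615 = 6.545; 8.16 + 1.615 = 9.775.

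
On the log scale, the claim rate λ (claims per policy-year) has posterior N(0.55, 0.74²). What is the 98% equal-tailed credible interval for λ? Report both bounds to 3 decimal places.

[0.310, 9.694]

On the log scale the 98% interval is 0.55 ± 2.326 × 0.74 = [-1.1715, 2.2715].
Exponentiate: [e^-1.1715, e^2.2715] = [0.310, 9.694].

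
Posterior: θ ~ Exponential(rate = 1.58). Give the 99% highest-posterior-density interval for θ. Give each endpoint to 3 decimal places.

[0.000, 2.915]

The exponential density is strictly decreasing on [0, ∞), so the HPD interval is anchored at 0: [0, q] with P(θ ≤ q) = 0.99.
q = −ln(1 − 0.99) / 1.58 = 4.6052 / 1.58 = 2.915.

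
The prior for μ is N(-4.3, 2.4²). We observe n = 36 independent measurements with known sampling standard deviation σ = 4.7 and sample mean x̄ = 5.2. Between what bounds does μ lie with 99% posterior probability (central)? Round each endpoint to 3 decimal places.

[2.367, 6.204]

Posterior precision = 1/2.4² + 36/4.7² = 0.1736 + 1.6297 = 1.8033, so posterior SD = 0.7447.
Posterior mean = (-4.3/2.4² + 36·5.2/4.7²) / 1.8033 = 4.2854.
Interval: 4.2854 ± 2.576 × 0.7447 → [2.367, 6.204].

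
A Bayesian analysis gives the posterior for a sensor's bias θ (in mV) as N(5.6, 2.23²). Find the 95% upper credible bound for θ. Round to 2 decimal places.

Need U with P(θ ≤ U) = 0.95: U = 5.6 + z_{0.05}·2.23.
z = 1.645; U = 5.6 + 1.645 × 2.23 = 9.27.

9.27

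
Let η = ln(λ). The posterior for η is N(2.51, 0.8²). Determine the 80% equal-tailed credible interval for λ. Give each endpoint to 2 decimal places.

On the log scale the 80% interval is 2.51 ± 1.282 × 0.8 = [1.4848, 3.5352].
Exponentiate: [e^1.4848, e^3.5352] = [4.41, 34.30].

[4.41, 34.30]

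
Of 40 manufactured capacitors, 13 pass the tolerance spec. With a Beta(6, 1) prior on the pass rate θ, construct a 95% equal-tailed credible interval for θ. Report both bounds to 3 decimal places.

[0.270, 0.546]

Posterior: Beta(6+13, 1+27) = Beta(19, 28).
Equal-tailed 95% interval: the 0.025 and 0.975 quantiles of Beta(19, 28).
Posterior mean ≈ 0.404, SD ≈ 0.071; a Normal approximation gives roughly [0.265, 0.543].
Exact: F⁻¹(0.025) = 0.270; F⁻¹(0.975) = 0.546.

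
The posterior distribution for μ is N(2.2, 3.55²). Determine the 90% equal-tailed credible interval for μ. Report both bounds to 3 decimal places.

[-3.639, 8.039]

The posterior is symmetric, so the 90% equal-tailed interval is μ = 2.2 ± z·3.55 with z = 1.645.
Half-width: 1.645 × 3.55 = 5.839.
2.2 − 5.839 = -3.639; 2.2 + 5.839 = 8.039.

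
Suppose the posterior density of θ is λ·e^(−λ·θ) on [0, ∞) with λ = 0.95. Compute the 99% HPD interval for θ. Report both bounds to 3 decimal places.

The exponential density is strictly decreasing on [0, ∞), so the HPD interval is anchored at 0: [0, q] with P(θ ≤ q) = 0.99.
q = −ln(1 − 0.99) / 0.95 = 4.6052 / 0.95 = 4.848.

[0.000, 4.848]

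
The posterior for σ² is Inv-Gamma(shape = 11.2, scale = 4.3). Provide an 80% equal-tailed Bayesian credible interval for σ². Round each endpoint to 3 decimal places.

Inverse-Gamma(11.2, 4.3) quantiles: F⁻¹(0.1) and F⁻¹(0.9).
Equivalently, 1/σ² ~ Gamma(11.2, rate = 4.3); invert its 0.9 and 0.1 quantiles.
Posterior mean ≈ 0.422, SD ≈ 0.139; a Normal approximation gives roughly [0.243, 0.600].
Exact: lower = 0.275; upper = 0.599.

[0.275, 0.599]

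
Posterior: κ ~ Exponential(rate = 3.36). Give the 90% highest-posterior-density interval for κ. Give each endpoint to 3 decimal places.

The exponential density is strictly decreasing on [0, ∞), so the HPD interval is anchored at 0: [0, q] with P(κ ≤ q) = 0.90.
q = −ln(1 − 0.90) / 3.36 = 2.3026 / 3.36 = 0.685.

[0.000, 0.685]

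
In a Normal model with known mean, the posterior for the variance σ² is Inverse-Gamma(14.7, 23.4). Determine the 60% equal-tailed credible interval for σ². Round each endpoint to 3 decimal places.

Inverse-Gamma(14.7, 23.4) quantiles: F⁻¹(0.2) and F⁻¹(0.8).
Equivalently, 1/σ² ~ Gamma(14.7, rate = 23.4); invert its 0.8 and 0.2 quantiles.
Posterior mean ≈ 1.708, SD ≈ 0.479; a Normal approximation gives roughly [1.305, 2.111].
Exact: lower = 1.315; upper = 2.050.

[1.315, 2.050]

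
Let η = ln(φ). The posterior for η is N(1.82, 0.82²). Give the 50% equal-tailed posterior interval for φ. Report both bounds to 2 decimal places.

On the log scale the 50% interval is 1.82 ± 0.674 × 0.82 = [1.2669, 2.3731].
Exponentiate: [e^1.2669, e^2.3731] = [3.55, 10.73].

[3.55, 10.73]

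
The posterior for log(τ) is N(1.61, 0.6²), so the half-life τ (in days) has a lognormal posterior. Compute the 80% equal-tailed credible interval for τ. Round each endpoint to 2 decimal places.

[2.32, 10.79]

On the log scale the 80% interval is 1.61 ± 1.282 × 0.6 = [0.8411, 2.3789].
Exponentiate: [e^0.8411, e^2.3789] = [2.32, 10.79].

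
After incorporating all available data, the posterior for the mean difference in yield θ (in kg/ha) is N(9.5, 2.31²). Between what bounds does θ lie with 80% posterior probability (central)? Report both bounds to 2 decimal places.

The posterior is symmetric, so the 80% equal-tailed interval is θ = 9.5 ± z·2.31 with z = 1.282.
Half-width: 1.282 × 2.31 = 2.96.
9.5 − 2.96 = 6.54; 9.5 + 2.96 = 12.46.

[6.54, 12.46]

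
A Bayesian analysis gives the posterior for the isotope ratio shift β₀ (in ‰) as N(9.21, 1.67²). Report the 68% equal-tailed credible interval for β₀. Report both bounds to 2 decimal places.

The posterior is symmetric, so the 68% equal-tailed interval is β₀ = 9.21 ± z·1.67 with z = 0.994.
Half-width: 0.994 × 1.67 = 1.66.
9.21 − 1.66 = 7.55; 9.21 + 1.66 = 10.87.

[7.55, 10.87]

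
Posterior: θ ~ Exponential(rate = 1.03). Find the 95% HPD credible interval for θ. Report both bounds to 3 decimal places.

The exponential density is strictly decreasing on [0, ∞), so the HPD interval is anchored at 0: [0, q] with P(θ ≤ q) = 0.95.
q = −ln(1 − 0.95) / 1.03 = 2.9957 / 1.03 = 2.908.

[0.000, 2.908]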